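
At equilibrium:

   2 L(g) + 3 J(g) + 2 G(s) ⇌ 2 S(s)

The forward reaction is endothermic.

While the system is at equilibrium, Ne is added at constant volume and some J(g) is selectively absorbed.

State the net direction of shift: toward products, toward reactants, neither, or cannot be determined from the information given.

left

At constant volume, adding an inert gas leaves every reacting species' partial pressure unchanged, so Q is unchanged — no shift from this change.
Removing J (g), a reactant, drives the reaction to the left.
Only the nonzero effect(s) matter; the net shift is to the left.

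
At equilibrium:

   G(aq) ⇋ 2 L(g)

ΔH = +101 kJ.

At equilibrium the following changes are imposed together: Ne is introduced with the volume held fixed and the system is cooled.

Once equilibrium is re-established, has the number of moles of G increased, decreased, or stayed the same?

increases

At constant volume, adding an inert gas leaves every reacting species' partial pressure unchanged, so Q is unchanged — no shift from this change.
The forward reaction is endothermic. Lowering T favours the exothermic direction — shift to the left.
The net shift is to the left. G is a reactant, so its amount increases.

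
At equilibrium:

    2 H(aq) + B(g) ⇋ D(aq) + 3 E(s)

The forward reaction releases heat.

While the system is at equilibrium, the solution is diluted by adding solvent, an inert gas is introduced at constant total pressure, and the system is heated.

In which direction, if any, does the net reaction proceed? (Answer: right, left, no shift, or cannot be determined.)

Dilution lowers every aqueous concentration by the same factor. Δn_aq = 1 − 2 = -1, so the system shifts toward the side with more dissolved moles — to the left.
Adding inert gas at constant total pressure expands the volume and lowers every reacting partial pressure. With Δn_gas = 0 − 1 = -1, Q moves away from K toward the side with fewer gas moles, so the system shifts toward the side with more gas moles — to the left.
The forward reaction is exothermic. Raising T favours the endothermic direction — shift to the left.
All effects act in the same direction — net shift to the left.

left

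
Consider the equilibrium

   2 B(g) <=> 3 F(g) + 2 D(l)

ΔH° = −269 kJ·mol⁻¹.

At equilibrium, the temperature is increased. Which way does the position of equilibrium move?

The forward reaction is exothermic. Raising T favours the endothermic direction — shift to the left.

left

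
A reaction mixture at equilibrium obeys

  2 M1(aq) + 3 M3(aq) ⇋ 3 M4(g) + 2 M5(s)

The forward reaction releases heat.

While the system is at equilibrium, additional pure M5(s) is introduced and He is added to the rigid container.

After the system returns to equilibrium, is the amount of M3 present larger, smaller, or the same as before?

M5 is a pure solid; its activity is 1 regardless of amount, so Q is unaffected — no shift from this change.
At constant volume, adding an inert gas leaves every reacting species' partial pressure unchanged, so Q is unchanged — no shift from this change.
No net shift occurs, so the amount of M3 is unchanged.

unchanged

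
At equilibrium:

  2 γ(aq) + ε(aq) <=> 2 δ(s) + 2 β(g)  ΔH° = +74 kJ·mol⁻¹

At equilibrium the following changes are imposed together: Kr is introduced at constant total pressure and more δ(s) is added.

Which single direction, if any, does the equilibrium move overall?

Adding inert gas at constant total pressure expands the volume and lowers every reacting partial pressure. With Δn_gas = 2 − 0 = +2, Q moves away from K toward the side with fewer gas moles, so the system shifts toward the side with more gas moles — to the right.
δ is a pure solid; its activity is 1 regardless of amount, so Q is unaffected — no shift from this change.
Only the nonzero effect(s) matter; the net shift is to the right.

right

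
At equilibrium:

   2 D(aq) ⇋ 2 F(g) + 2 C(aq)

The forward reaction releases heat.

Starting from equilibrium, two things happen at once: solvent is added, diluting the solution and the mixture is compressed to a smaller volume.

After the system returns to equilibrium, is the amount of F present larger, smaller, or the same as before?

Dilution scales every aqueous concentration by the same factor. Δn_aq = 2 − 2 = 0, so Q is unchanged — no shift.
Gas moles: reactants 0, products 2 (Δn_gas = +2). Compression shifts the system toward the side with fewer moles of gas — to the left.
The net shift is to the left. F is a product, so its amount decreases.

decreases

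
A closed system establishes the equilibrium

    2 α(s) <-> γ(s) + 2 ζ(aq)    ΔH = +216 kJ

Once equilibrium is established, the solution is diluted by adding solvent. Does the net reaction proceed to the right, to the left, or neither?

Dilution lowers every aqueous concentration by the same factor. Δn_aq = 2 − 0 = +2, so the system shifts toward the side with more dissolved moles — to the right.

right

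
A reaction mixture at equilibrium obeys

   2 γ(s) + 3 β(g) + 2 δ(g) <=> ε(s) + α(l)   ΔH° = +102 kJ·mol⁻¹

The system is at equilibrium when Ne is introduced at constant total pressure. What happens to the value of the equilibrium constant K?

The equilibrium constant depends only on temperature. This perturbation may move the position of equilibrium, but since T is unchanged, K itself is unchanged.

unchanged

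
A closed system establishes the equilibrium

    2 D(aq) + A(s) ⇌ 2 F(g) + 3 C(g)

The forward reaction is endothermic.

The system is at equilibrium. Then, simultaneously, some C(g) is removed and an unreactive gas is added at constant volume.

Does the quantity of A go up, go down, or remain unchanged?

decreases

Removing C (g), a product, drives the reaction to the right.
At constant volume, adding an inert gas leaves every reacting species' partial pressure unchanged, so Q is unchanged — no shift from this change.
The net shift is to the right. A is a reactant, so its amount decreases.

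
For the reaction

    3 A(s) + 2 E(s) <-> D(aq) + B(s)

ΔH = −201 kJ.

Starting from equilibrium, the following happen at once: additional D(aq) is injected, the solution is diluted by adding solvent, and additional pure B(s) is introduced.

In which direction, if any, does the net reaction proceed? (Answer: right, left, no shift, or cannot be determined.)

cannot be determined

Adding D (aq), a product, drives the reaction to the left.
Dilution lowers every aqueous concentration by the same factor. Δn_aq = 1 − 0 = +1, so the system shifts toward the side with more dissolved moles — to the right.
B is a pure solid; its activity is 1 regardless of amount, so Q is unaffected — no shift from this change.
The individual effects push in opposite directions; without quantitative information the net direction cannot be determined.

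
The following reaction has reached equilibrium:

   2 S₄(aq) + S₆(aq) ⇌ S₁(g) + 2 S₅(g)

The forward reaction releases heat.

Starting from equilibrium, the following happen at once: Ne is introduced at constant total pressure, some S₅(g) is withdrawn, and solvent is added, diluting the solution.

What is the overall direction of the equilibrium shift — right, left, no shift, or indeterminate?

Adding inert gas at constant total pressure expands the volume and lowers every reacting partial pressure. With Δn_gas = 3 − 0 = +3, Q moves away from K toward the side with fewer gas moles, so the system shifts toward the side with more gas moles — to the right.
Removing S₅ (g), a product, drives the reaction to the right.
Dilution lowers every aqueous concentration by the same factor. Δn_aq = 0 − 3 = -3, so the system shifts toward the side with more dissolved moles — to the left.
The individual effects push in opposite directions; without quantitative information the net direction cannot be determined.

cannot be determined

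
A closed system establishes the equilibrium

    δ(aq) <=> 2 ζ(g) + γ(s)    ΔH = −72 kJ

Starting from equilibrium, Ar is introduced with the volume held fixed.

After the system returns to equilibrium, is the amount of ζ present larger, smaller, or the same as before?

unchanged

At constant volume, adding an inert gas leaves every reacting species' partial pressure unchanged, so Q is unchanged — no shift from this change.
No net shift occurs, so the amount of ζ is unchanged.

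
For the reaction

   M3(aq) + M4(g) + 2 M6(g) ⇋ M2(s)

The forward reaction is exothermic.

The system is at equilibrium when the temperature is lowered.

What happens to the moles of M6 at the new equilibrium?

decreases

The forward reaction is exothermic. Lowering T favours the exothermic direction — shift to the right.
The net shift is to the right. M6 is a reactant, so its amount decreases.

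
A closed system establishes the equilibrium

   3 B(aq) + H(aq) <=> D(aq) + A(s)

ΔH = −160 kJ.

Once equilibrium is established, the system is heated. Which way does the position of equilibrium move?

The forward reaction is exothermic. Raising T favours the endothermic direction — shift to the left.

left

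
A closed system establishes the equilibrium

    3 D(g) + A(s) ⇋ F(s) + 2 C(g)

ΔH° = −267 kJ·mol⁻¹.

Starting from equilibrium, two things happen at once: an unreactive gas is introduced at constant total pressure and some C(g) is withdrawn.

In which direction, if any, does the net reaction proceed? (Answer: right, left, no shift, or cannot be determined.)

Adding inert gas at constant total pressure expands the volume and lowers every reacting partial pressure. With Δn_gas = 2 − 3 = -1, Q moves away from K toward the side with fewer gas moles, so the system shifts toward the side with more gas moles — to the left.
Removing C (g), a product, drives the reaction to the right.
The individual effects push in opposite directions; without quantitative information the net direction cannot be determined.

cannot be determined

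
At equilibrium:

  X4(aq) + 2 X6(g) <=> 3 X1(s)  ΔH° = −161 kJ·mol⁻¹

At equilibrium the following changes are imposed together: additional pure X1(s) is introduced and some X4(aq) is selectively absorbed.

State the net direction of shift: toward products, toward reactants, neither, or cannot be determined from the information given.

X1 is a pure solid; its activity is 1 regardless of amount, so Q is unaffected — no shift from this change.
Removing X4 (aq), a reactant, drives the reaction to the left.
Only the nonzero effect(s) matter; the net shift is to the left.

left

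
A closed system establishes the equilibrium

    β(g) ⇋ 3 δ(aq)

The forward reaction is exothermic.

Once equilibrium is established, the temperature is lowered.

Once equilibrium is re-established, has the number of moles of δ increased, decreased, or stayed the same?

The forward reaction is exothermic. Lowering T favours the exothermic direction — shift to the right.
The net shift is to the right. δ is a product, so its amount increases.

increases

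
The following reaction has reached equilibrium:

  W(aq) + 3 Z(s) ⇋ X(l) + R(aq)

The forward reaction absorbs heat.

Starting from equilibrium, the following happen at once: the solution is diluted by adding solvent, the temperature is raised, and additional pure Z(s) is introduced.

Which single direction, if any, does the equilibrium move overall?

Dilution scales every aqueous concentration by the same factor. Δn_aq = 1 − 1 = 0, so Q is unchanged — no shift.
The forward reaction is endothermic. Raising T favours the endothermic direction — shift to the right.
Z is a pure solid; its activity is 1 regardless of amount, so Q is unaffected — no shift from this change.
Only the nonzero effect(s) matter; the net shift is to the right.

right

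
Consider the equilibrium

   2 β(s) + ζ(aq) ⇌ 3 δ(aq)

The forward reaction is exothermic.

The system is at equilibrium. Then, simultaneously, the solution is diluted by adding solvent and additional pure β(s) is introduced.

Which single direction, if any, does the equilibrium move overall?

right

Dilution lowers every aqueous concentration by the same factor. Δn_aq = 3 − 1 = +2, so the system shifts toward the side with more dissolved moles — to the right.
β is a pure solid; its activity is 1 regardless of amount, so Q is unaffected — no shift from this change.
Only the nonzero effect(s) matter; the net shift is to the right.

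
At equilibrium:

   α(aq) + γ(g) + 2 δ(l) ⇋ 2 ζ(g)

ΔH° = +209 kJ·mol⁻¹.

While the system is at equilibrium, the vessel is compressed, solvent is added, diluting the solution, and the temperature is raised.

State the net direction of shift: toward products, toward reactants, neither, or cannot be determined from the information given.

cannot be determined

Gas moles: reactants 1, products 2 (Δn_gas = +1). Compression shifts the system toward the side with fewer moles of gas — to the left.
Dilution lowers every aqueous concentration by the same factor. Δn_aq = 0 − 1 = -1, so the system shifts toward the side with more dissolved moles — to the left.
The forward reaction is endothermic. Raising T favours the endothermic direction — shift to the right.
The individual effects push in opposite directions; without quantitative information the net direction cannot be determined.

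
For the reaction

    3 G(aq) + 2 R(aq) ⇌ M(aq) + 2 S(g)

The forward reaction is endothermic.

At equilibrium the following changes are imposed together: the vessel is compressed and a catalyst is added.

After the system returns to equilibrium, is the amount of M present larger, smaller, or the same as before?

decreases

Gas moles: reactants 0, products 2 (Δn_gas = +2). Compression shifts the system toward the side with fewer moles of gas — to the left.
A catalyst speeds both forward and reverse rates equally; it changes neither Q nor K — no shift from this change.
The net shift is to the left. M is a product, so its amount decreases.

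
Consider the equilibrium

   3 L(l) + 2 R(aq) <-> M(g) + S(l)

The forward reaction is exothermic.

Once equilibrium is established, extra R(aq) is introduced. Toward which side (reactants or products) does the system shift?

Adding R (aq), a reactant, drives the reaction to the right.

right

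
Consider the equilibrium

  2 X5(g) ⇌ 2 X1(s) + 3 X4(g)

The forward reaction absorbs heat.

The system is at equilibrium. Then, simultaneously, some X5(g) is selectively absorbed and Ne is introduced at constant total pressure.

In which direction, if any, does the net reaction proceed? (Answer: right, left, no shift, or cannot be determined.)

Removing X5 (g), a reactant, drives the reaction to the left.
Adding inert gas at constant total pressure expands the volume and lowers every reacting partial pressure. With Δn_gas = 3 − 2 = +1, Q moves away from K toward the side with fewer gas moles, so the system shifts toward the side with more gas moles — to the right.
The individual effects push in opposite directions; without quantitative information the net direction cannot be determined.

cannot be determined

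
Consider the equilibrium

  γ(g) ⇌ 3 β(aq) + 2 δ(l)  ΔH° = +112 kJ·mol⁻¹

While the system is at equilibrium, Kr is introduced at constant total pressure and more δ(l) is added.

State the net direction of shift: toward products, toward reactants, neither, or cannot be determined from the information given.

Adding inert gas at constant total pressure expands the volume and lowers every reacting partial pressure. With Δn_gas = 0 − 1 = -1, Q moves away from K toward the side with fewer gas moles, so the system shifts toward the side with more gas moles — to the left.
δ is a pure liquid; its activity is 1 regardless of amount, so Q is unaffected — no shift from this change.
Only the nonzero effect(s) matter; the net shift is to the left.

left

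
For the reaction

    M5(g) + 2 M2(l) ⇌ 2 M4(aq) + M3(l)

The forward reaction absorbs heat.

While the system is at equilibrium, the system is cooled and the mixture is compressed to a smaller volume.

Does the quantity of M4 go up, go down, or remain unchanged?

cannot be determined

The forward reaction is endothermic. Lowering T favours the exothermic direction — shift to the left.
Gas moles: reactants 1, products 0 (Δn_gas = -1). Compression shifts the system toward the side with fewer moles of gas — to the right.
The two effects oppose each other, so the net shift — and hence the change in M4 — cannot be determined from the given information.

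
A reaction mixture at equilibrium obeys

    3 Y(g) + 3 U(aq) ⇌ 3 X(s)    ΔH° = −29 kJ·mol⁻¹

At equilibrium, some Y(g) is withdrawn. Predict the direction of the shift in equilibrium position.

left

Removing Y (g), a reactant, drives the reaction to the left.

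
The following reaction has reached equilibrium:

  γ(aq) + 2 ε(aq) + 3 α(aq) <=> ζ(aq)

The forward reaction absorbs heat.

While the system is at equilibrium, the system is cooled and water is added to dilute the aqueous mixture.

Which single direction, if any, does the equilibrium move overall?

The forward reaction is endothermic. Lowering T favours the exothermic direction — shift to the left.
Dilution lowers every aqueous concentration by the same factor. Δn_aq = 1 − 6 = -5, so the system shifts toward the side with more dissolved moles — to the left.
All effects act in the same direction — net shift to the left.

left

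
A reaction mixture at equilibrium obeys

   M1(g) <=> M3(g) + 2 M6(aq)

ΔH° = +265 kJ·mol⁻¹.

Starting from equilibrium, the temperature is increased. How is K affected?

K depends on temperature via the van 't Hoff relation. The forward reaction is endothermic, so raising T increases K.

increases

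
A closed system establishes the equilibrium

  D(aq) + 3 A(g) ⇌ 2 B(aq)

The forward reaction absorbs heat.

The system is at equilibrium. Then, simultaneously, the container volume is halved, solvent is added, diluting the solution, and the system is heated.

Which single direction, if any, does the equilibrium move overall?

Gas moles: reactants 3, products 0 (Δn_gas = -3). Compression shifts the system toward the side with fewer moles of gas — to the right.
Dilution lowers every aqueous concentration by the same factor. Δn_aq = 2 − 1 = +1, so the system shifts toward the side with more dissolved moles — to the right.
The forward reaction is endothermic. Raising T favours the endothermic direction — shift to the right.
All effects act in the same direction — net shift to the right.

right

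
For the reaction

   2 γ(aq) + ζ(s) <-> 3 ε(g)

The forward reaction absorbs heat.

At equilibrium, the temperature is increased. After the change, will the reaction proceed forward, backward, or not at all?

The forward reaction is endothermic. Raising T favours the endothermic direction — shift to the right.

right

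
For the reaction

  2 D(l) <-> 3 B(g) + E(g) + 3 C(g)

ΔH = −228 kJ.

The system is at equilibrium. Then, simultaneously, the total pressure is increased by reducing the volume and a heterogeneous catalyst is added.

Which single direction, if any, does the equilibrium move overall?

Gas moles: reactants 0, products 7 (Δn_gas = +7). Compression shifts the system toward the side with fewer moles of gas — to the left.
A catalyst speeds both forward and reverse rates equally; it changes neither Q nor K — no shift from this change.
Only the nonzero effect(s) matter; the net shift is to the left.

left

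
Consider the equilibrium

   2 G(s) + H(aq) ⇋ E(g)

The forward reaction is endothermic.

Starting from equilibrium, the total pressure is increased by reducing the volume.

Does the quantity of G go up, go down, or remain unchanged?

Gas moles: reactants 0, products 1 (Δn_gas = +1). Compression shifts the system toward the side with fewer moles of gas — to the left.
The net shift is to the left. G is a reactant, so its amount increases.

increases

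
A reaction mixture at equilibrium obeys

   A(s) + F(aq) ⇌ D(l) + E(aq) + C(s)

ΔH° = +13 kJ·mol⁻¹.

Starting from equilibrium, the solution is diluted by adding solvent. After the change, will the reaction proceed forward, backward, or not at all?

no shift

Dilution scales every aqueous concentration by the same factor. Δn_aq = 1 − 1 = 0, so Q is unchanged — no shift.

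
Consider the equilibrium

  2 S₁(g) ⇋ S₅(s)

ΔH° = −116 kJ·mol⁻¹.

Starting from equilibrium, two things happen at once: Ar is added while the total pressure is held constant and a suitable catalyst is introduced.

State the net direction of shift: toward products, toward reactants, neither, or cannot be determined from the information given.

left

Adding inert gas at constant total pressure expands the volume and lowers every reacting partial pressure. With Δn_gas = 0 − 2 = -2, Q moves away from K toward the side with fewer gas moles, so the system shifts toward the side with more gas moles — to the left.
A catalyst speeds both forward and reverse rates equally; it changes neither Q nor K — no shift from this change.
Only the nonzero effect(s) matter; the net shift is to the left.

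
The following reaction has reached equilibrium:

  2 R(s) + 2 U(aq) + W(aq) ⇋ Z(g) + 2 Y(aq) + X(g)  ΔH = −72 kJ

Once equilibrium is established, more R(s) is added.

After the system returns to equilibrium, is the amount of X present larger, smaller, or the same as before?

unchanged

R is a pure solid; its activity is 1 regardless of amount, so Q is unaffected — no shift from this change.
No net shift occurs, so the amount of X is unchanged.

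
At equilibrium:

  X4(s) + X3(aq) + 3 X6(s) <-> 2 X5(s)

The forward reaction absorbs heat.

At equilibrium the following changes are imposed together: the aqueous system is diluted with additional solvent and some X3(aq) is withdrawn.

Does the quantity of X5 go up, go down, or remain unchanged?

decreases

Dilution lowers every aqueous concentration by the same factor. Δn_aq = 0 − 1 = -1, so the system shifts toward the side with more dissolved moles — to the left.
Removing X3 (aq), a reactant, drives the reaction to the left.
The net shift is to the left. X5 is a product, so its amount decreases.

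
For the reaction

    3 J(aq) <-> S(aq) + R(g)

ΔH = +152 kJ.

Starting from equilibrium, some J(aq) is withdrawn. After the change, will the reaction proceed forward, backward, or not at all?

Removing J (aq), a reactant, drives the reaction to the left.

left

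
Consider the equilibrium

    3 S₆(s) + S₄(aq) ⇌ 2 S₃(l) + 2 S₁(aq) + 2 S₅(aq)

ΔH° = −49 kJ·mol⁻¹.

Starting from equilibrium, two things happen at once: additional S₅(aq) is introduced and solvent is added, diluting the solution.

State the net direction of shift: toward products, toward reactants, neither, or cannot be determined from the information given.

Adding S₅ (aq), a product, drives the reaction to the left.
Dilution lowers every aqueous concentration by the same factor. Δn_aq = 4 − 1 = +3, so the system shifts toward the side with more dissolved moles — to the right.
The individual effects push in opposite directions; without quantitative information the net direction cannot be determined.

cannot be determined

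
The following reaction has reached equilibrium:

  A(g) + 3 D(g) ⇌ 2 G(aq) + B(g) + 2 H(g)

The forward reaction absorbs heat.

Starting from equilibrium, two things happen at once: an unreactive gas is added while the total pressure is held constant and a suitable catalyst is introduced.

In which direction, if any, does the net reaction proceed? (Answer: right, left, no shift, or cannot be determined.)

left

Adding inert gas at constant total pressure expands the volume and lowers every reacting partial pressure. With Δn_gas = 3 − 4 = -1, Q moves away from K toward the side with fewer gas moles, so the system shifts toward the side with more gas moles — to the left.
A catalyst speeds both forward and reverse rates equally; it changes neither Q nor K — no shift from this change.
Only the nonzero effect(s) matter; the net shift is to the left.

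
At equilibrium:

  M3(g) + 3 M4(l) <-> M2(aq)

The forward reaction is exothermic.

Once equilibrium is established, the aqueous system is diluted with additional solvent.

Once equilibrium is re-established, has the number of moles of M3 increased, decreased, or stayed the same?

decreases

Dilution lowers every aqueous concentration by the same factor. Δn_aq = 1 − 0 = +1, so the system shifts toward the side with more dissolved moles — to the right.
The net shift is to the right. M3 is a reactant, so its amount decreases.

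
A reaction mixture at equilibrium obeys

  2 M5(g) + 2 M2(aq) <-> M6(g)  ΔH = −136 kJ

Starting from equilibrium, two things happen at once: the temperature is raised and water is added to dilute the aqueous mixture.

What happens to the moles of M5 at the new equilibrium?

The forward reaction is exothermic. Raising T favours the endothermic direction — shift to the left.
Dilution lowers every aqueous concentration by the same factor. Δn_aq = 0 − 2 = -2, so the system shifts toward the side with more dissolved moles — to the left.
The net shift is to the left. M5 is a reactant, so its amount increases.

increases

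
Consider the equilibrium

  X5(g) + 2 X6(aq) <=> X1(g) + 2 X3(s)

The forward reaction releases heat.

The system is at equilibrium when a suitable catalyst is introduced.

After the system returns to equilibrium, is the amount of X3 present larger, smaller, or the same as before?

unchanged

A catalyst speeds both forward and reverse rates equally; it changes neither Q nor K — no shift from this change.
No net shift occurs, so the amount of X3 is unchanged.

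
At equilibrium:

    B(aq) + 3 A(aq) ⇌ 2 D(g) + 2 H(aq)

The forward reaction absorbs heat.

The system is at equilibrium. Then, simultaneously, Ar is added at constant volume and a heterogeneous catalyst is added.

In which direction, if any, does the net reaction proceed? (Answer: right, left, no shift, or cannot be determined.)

At constant volume, adding an inert gas leaves every reacting species' partial pressure unchanged, so Q is unchanged — no shift from this change.
A catalyst speeds both forward and reverse rates equally; it changes neither Q nor K — no shift from this change.
None of the changes alters Q relative to K, so there is no net shift.

no shift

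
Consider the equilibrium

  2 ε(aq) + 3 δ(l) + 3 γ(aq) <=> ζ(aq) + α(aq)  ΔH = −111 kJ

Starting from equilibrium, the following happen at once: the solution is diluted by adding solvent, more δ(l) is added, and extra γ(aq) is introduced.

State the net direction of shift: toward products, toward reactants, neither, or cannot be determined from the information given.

Dilution lowers every aqueous concentration by the same factor. Δn_aq = 2 − 5 = -3, so the system shifts toward the side with more dissolved moles — to the left.
δ is a pure liquid; its activity is 1 regardless of amount, so Q is unaffected — no shift from this change.
Adding γ (aq), a reactant, drives the reaction to the right.
The individual effects push in opposite directions; without quantitative information the net direction cannot be determined.

cannot be determined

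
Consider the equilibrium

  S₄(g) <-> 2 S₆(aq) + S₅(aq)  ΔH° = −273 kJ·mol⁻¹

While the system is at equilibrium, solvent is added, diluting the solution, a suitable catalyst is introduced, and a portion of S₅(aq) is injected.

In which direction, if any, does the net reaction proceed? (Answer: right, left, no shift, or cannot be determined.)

Dilution lowers every aqueous concentration by the same factor. Δn_aq = 3 − 0 = +3, so the system shifts toward the side with more dissolved moles — to the right.
A catalyst speeds both forward and reverse rates equally; it changes neither Q nor K — no shift from this change.
Adding S₅ (aq), a product, drives the reaction to the left.
The individual effects push in opposite directions; without quantitative information the net direction cannot be determined.

cannot be determined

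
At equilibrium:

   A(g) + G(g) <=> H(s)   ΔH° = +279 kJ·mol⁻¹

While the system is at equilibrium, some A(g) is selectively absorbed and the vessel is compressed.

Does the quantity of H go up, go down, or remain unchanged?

Removing A (g), a reactant, drives the reaction to the left.
Gas moles: reactants 2, products 0 (Δn_gas = -2). Compression shifts the system toward the side with fewer moles of gas — to the right.
The two effects oppose each other, so the net shift — and hence the change in H — cannot be determined from the given information.

cannot be determined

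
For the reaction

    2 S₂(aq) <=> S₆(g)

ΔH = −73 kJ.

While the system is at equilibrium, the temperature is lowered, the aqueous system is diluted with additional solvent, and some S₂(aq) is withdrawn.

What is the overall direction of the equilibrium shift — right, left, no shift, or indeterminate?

cannot be determined

The forward reaction is exothermic. Lowering T favours the exothermic direction — shift to the right.
Dilution lowers every aqueous concentration by the same factor. Δn_aq = 0 − 2 = -2, so the system shifts toward the side with more dissolved moles — to the left.
Removing S₂ (aq), a reactant, drives the reaction to the left.
The individual effects push in opposite directions; without quantitative information the net direction cannot be determined.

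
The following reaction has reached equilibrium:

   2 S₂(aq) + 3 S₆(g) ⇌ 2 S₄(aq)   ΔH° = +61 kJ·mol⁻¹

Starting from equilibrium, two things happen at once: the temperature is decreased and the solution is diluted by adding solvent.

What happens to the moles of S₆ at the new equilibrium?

The forward reaction is endothermic. Lowering T favours the exothermic direction — shift to the left.
Dilution scales every aqueous concentration by the same factor. Δn_aq = 2 − 2 = 0, so Q is unchanged — no shift.
The net shift is to the left. S₆ is a reactant, so its amount increases.

increases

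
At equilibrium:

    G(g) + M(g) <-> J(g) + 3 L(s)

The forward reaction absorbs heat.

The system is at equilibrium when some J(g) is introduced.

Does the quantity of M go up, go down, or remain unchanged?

Adding J (g), a product, drives the reaction to the left.
The net shift is to the left. M is a reactant, so its amount increases.

increases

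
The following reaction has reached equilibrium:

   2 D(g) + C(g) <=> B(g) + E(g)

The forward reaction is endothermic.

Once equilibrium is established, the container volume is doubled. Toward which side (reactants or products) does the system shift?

left

Gas moles: reactants 3, products 2 (Δn_gas = -1). Expansion shifts the system toward the side with more moles of gas — to the left.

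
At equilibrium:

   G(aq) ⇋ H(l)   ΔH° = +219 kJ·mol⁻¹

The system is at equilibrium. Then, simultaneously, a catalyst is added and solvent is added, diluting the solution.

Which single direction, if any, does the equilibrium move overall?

A catalyst speeds both forward and reverse rates equally; it changes neither Q nor K — no shift from this change.
Dilution lowers every aqueous concentration by the same factor. Δn_aq = 0 − 1 = -1, so the system shifts toward the side with more dissolved moles — to the left.
Only the nonzero effect(s) matter; the net shift is to the left.

left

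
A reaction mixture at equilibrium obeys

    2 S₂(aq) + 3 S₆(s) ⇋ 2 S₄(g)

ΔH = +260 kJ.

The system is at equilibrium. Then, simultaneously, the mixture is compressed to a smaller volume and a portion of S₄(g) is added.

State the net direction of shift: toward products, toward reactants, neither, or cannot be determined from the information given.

Gas moles: reactants 0, products 2 (Δn_gas = +2). Compression shifts the system toward the side with fewer moles of gas — to the left.
Adding S₄ (g), a product, drives the reaction to the left.
All effects act in the same direction — net shift to the left.

left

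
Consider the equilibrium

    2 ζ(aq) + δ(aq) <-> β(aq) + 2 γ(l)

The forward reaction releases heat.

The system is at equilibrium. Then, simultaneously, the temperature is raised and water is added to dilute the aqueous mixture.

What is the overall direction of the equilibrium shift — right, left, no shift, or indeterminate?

The forward reaction is exothermic. Raising T favours the endothermic direction — shift to the left.
Dilution lowers every aqueous concentration by the same factor. Δn_aq = 1 − 3 = -2, so the system shifts toward the side with more dissolved moles — to the left.
All effects act in the same direction — net shift to the left.

left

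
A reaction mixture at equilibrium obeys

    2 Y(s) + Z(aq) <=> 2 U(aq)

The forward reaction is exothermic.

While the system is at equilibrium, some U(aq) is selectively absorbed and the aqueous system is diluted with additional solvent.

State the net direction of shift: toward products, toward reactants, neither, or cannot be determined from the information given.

right

Removing U (aq), a product, drives the reaction to the right.
Dilution lowers every aqueous concentration by the same factor. Δn_aq = 2 − 1 = +1, so the system shifts toward the side with more dissolved moles — to the right.
All effects act in the same direction — net shift to the right.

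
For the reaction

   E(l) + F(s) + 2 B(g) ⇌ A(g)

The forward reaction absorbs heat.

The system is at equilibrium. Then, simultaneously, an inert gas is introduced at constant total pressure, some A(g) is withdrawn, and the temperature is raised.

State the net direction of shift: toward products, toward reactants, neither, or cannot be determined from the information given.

cannot be determined

Adding inert gas at constant total pressure expands the volume and lowers every reacting partial pressure. With Δn_gas = 1 − 2 = -1, Q moves away from K toward the side with fewer gas moles, so the system shifts toward the side with more gas moles — to the left.
Removing A (g), a product, drives the reaction to the right.
The forward reaction is endothermic. Raising T favours the endothermic direction — shift to the right.
The individual effects push in opposite directions; without quantitative information the net direction cannot be determined.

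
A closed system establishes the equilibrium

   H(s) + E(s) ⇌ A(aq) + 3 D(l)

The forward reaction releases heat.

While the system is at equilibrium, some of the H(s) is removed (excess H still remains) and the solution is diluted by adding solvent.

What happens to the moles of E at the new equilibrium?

H is a pure solid; its activity is 1 regardless of amount, so Q is unaffected — no shift from this change.
Dilution lowers every aqueous concentration by the same factor. Δn_aq = 1 − 0 = +1, so the system shifts toward the side with more dissolved moles — to the right.
The net shift is to the right. E is a reactant, so its amount decreases.

decreases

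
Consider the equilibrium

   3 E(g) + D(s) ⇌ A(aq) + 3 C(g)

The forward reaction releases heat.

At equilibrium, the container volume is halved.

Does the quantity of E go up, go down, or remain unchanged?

unchanged

Gas moles: reactants 3, products 3. Δn_gas = 0, so a volume change leaves Q equal to K — no shift from this change.
No net shift occurs, so the amount of E is unchanged.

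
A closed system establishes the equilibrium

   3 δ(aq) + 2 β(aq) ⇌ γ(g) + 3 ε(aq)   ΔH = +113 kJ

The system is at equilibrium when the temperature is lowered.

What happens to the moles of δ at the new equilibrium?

The forward reaction is endothermic. Lowering T favours the exothermic direction — shift to the left.
The net shift is to the left. δ is a reactant, so its amount increases.

increases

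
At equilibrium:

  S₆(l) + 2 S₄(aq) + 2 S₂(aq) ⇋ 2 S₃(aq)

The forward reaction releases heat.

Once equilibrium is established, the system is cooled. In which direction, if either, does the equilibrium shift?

The forward reaction is exothermic. Lowering T favours the exothermic direction — shift to the right.

right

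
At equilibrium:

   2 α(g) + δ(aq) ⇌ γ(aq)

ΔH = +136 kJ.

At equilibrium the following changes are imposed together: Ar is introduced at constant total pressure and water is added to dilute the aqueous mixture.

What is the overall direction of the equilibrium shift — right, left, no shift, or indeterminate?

left

Adding inert gas at constant total pressure expands the volume and lowers every reacting partial pressure. With Δn_gas = 0 − 2 = -2, Q moves away from K toward the side with fewer gas moles, so the system shifts toward the side with more gas moles — to the left.
Dilution scales every aqueous concentration by the same factor. Δn_aq = 1 − 1 = 0, so Q is unchanged — no shift.
Only the nonzero effect(s) matter; the net shift is to the left.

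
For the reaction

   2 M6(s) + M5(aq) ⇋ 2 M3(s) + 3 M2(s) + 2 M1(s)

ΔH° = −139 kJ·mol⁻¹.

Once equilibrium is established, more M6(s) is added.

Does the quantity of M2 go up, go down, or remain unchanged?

M6 is a pure solid; its activity is 1 regardless of amount, so Q is unaffected — no shift from this change.
No net shift occurs, so the amount of M2 is unchanged.

unchanged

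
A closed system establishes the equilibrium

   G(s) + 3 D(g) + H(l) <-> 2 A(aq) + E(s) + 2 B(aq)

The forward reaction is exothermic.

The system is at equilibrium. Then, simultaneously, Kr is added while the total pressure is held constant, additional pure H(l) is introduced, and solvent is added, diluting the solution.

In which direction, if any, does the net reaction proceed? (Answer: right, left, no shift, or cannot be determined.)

cannot be determined

Adding inert gas at constant total pressure expands the volume and lowers every reacting partial pressure. With Δn_gas = 0 − 3 = -3, Q moves away from K toward the side with fewer gas moles, so the system shifts toward the side with more gas moles — to the left.
H is a pure liquid; its activity is 1 regardless of amount, so Q is unaffected — no shift from this change.
Dilution lowers every aqueous concentration by the same factor. Δn_aq = 4 − 0 = +4, so the system shifts toward the side with more dissolved moles — to the right.
The individual effects push in opposite directions; without quantitative information the net direction cannot be determined.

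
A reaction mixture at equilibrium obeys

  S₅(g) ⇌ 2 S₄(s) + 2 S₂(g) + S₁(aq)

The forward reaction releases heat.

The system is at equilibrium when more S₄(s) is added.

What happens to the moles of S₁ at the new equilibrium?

unchanged

S₄ is a pure solid; its activity is 1 regardless of amount, so Q is unaffected — no shift from this change.
No net shift occurs, so the amount of S₁ is unchanged.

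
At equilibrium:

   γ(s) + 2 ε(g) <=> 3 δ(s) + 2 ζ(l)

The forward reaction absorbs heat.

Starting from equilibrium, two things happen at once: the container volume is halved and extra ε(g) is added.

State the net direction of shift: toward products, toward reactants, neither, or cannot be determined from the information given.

Gas moles: reactants 2, products 0 (Δn_gas = -2). Compression shifts the system toward the side with fewer moles of gas — to the right.
Adding ε (g), a reactant, drives the reaction to the right.
All effects act in the same direction — net shift to the right.

right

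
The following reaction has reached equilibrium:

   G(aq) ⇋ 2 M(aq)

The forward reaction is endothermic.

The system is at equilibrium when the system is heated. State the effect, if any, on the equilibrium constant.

increases

K depends on temperature via the van 't Hoff relation. The forward reaction is endothermic, so raising T increases K.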